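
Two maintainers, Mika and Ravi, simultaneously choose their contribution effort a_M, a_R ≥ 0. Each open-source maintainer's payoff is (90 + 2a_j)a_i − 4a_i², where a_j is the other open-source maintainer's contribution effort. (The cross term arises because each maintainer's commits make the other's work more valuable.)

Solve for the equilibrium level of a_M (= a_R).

15

Mika's payoff is (90 + 2a_R)a_M − 4a_M².
∂π/∂a_M = 90 + 2a_R − 8a_M = 0, so a_M = 11.25 + 0.25a_R.
The game is symmetric, so in equilibrium a_R = a_M: the reaction function gives 0.75a_M = 11.25, hence a_M = 15.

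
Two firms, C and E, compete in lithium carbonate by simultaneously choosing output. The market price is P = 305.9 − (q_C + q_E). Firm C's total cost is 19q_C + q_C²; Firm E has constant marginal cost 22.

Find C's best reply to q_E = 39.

61.975

Firm C's profit: π = q_C(305.9 − (q_C + q_E)) − 19q_C − q_C².
∂π/∂q_C = 286.9 − 4q_C − q_E = 0, so q_C = 71.725 − 0.25q_E.
At q_E = 39: q_C = 71.725 − 0.25·39 = 61.975.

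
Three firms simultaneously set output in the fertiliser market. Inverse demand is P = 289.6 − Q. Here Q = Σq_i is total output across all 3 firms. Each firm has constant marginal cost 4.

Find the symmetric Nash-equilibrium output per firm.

71.4

A representative firm's profit is π_i = q_i(289.6 − Q) − 4q_i, with Q = q_i + Σ_{j≠i} q_j.
First-order condition: 285.6 − 2q_i − Σ_{j≠i} q_j = 0.
Imposing symmetry (q_j = q for all j) turns Σ_{j≠i} q_j into 2q, so 285.6 = 4q and q = 71.4.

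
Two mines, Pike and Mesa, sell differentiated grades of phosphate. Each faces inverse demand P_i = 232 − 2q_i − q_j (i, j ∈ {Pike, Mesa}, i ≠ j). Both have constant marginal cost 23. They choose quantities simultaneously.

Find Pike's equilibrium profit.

Mine Pike's profit: π = q_{Pike}(232 − 2q_{Pike} − q_{Mesa}) − 23q_{Pike}.
∂π/∂q_{Pike} = 209 − 4q_{Pike} − q_{Mesa} = 0 ⇒ q_{Pike} = 52.25 − 0.25q_{Mesa}.
By symmetry q_{Mesa} = q_{Pike}; substituting into the reaction function, 1.25q_{Pike} = 52.25 and q_{Pike} = 41.8.
P_{Pike} = 232 − 2·41.8 − 41.8 = 106.6.
Profit = (106.6 − 23)·41.8 = 3494.48.

3494.48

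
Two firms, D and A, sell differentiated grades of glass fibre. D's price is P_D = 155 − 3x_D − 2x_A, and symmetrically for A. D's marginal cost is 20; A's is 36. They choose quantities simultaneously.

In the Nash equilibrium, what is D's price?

73.625

Firm D's profit: π = x_D(155 − 3x_D − 2x_A) − 20x_D.
∂π/∂x_D = 135 − 6x_D − 2x_A = 0 ⇒ x_D = 22.5 − (1/3)x_A.
Similarly x_A = 119/6 − (1/3)x_D.
Plugging x_A into D's best response: x_D = 22.5 − (1/3)(119/6 − (1/3)x_D) ⇒ (8/9)x_D = 143/9, so x_D = 17.875.
Then x_A = 119/6 − (1/3)·17.875 = 13.875.
P_D = 155 − 3·17.875 − 2·13.875 = 73.625.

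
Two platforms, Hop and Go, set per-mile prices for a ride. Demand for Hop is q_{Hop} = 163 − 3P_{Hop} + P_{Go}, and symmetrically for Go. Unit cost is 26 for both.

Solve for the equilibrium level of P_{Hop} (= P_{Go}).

Hop's profit: π = (P_{Hop} − 26)(163 − 3P_{Hop} + P_{Go}).
∂π/∂P_{Hop} = 241 − 6P_{Hop} + P_{Go} = 0 ⇒ P_{Hop} = 241/6 + (1/6)P_{Go}.
Setting P_{Hop} = P_{Go} in the reaction function: P_{Hop} = 241/6 + (1/6)P_{Hop}, so P_{Hop} = (241/6) / (5/6) = 48.2.

48.2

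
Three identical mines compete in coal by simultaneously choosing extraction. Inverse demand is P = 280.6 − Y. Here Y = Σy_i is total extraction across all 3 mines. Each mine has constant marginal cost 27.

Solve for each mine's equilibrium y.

A representative mine's profit is π_i = y_i(280.6 − Y) − 27y_i, with Y = y_i + Σ_{j≠i} y_j.
First-order condition: 253.6 − 2y_i − Σ_{j≠i} y_j = 0.
With identical mines, set every y_j = y: then 253.6 − 2y − 2y = 0, i.e. y = 253.6/4 = 63.4.

63.4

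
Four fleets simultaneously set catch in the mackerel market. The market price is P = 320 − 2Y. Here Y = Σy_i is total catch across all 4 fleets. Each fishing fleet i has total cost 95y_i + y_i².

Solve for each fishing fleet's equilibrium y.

A representative fishing fleet's profit is π_i = y_i(320 − 2Y) − 95y_i − y_i², with Y = y_i + Σ_{j≠i} y_j.
First-order condition: 225 − 6y_i − 2Σ_{j≠i} y_j = 0.
With identical fishing fleets, set every y_j = y: then 225 − 6y − 6y = 0, i.e. y = 225/12 = 18.75.

18.75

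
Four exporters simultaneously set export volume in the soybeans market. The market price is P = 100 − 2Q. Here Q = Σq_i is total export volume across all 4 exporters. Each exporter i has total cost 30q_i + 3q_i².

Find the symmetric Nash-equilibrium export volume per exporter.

4.375

A representative exporter's profit is π_i = q_i(100 − 2Q) − 30q_i − 3q_i², with Q = q_i + Σ_{j≠i} q_j.
First-order condition: 70 − 10q_i − 2Σ_{j≠i} q_j = 0.
Imposing symmetry (q_j = q for all j) turns Σ_{j≠i} q_j into 3q, so 70 = 16q and q = 4.375.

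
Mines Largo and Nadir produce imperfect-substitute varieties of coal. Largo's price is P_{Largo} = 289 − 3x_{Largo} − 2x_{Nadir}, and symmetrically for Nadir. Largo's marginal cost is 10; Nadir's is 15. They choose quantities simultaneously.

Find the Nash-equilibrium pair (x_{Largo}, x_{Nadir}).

Mine Largo's profit: π = x_{Largo}(289 − 3x_{Largo} − 2x_{Nadir}) − 10x_{Largo}.
∂π/∂x_{Largo} = 279 − 6x_{Largo} − 2x_{Nadir} = 0 ⇒ x_{Largo} = 46.5 − (1/3)x_{Nadir}.
Similarly x_{Nadir} = 137/3 − (1/3)x_{Largo}.
Solving the two reaction functions simultaneously: (1 − (−1/3)(−1/3))x_{Largo} = 46.5 − (1/3)·(137/3), so (8/9)x_{Largo} = 563/18 and x_{Largo} = 35.1875.
Then x_{Nadir} = 137/3 − (1/3)·35.1875 = 33.9375.

35.1875, 33.9375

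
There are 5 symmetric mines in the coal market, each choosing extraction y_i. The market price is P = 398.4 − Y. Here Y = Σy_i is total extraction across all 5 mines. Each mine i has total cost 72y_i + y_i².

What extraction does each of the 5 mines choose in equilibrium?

A representative mine's profit is π_i = y_i(398.4 − Y) − 72y_i − y_i², with Y = y_i + Σ_{j≠i} y_j.
First-order condition: 326.4 − 4y_i − Σ_{j≠i} y_j = 0.
With identical mines, set every y_j = y: then 326.4 − 4y − 4y = 0, i.e. y = 326.4/8 = 40.8.

40.8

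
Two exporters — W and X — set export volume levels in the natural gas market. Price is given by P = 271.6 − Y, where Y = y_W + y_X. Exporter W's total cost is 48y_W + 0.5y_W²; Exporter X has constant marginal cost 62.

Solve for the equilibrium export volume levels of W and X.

47.52, 81.04

Exporter W's profit: π = y_W(271.6 − (y_W + y_X)) − 48y_W − 0.5y_W².
∂π/∂y_W = 223.6 − 3y_W − y_X = 0, so y_W = 1118/15 − (1/3)y_X.
For X: ∂π/∂y_X = 209.6 − 2y_X − y_W = 0 ⇒ y_X = 104.8 − 0.5y_W.
Substituting the second reaction function into the first: y_W = 1118/15 − (1/3)(104.8 − 0.5y_W), which gives (5/6)y_W = 39.6 ⇒ y_W = 47.52.
Then y_X = 104.8 − 0.5·47.52 = 81.04.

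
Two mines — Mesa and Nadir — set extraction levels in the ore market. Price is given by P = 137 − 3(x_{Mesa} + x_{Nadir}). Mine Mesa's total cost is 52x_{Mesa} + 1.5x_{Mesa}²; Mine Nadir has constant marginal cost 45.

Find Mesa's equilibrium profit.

121.68

Mine Mesa's profit: π = x_{Mesa}(137 − 3(x_{Mesa} + x_{Nadir})) − 52x_{Mesa} − 1.5x_{Mesa}².
∂π/∂x_{Mesa} = 85 − 9x_{Mesa} − 3x_{Nadir} = 0, so x_{Mesa} = 85/9 − (1/3)x_{Nadir}.
For Nadir: ∂π/∂x_{Nadir} = 92 − 6x_{Nadir} − 3x_{Mesa} = 0 ⇒ x_{Nadir} = 46/3 − 0.5x_{Mesa}.
Plugging x_{Nadir} into Mesa's best response: x_{Mesa} = 85/9 − (1/3)(46/3 − 0.5x_{Mesa}) ⇒ (5/6)x_{Mesa} = 13/3, so x_{Mesa} = 5.2.
Then x_{Nadir} = 46/3 − 0.5·5.2 = 191/15.
Price P = 137 − 3·(269/15) = 83.2.
Mesa's profit: (83.2 − 52)·5.2 − 1.5(5.2)² = 121.68.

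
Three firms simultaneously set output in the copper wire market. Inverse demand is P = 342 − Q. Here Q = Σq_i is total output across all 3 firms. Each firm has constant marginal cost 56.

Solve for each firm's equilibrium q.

A representative firm's profit is π_i = q_i(342 − Q) − 56q_i, with Q = q_i + Σ_{j≠i} q_j.
First-order condition: 286 − 2q_i − Σ_{j≠i} q_j = 0.
Imposing symmetry (q_j = q for all j) turns Σ_{j≠i} q_j into 2q, so 286 = 4q and q = 71.5.

71.5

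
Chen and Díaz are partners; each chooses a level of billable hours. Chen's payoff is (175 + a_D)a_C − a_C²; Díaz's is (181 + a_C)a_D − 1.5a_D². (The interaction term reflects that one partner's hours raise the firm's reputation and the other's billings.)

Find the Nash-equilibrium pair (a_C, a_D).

Expanding Chen's payoff: 175a_C + a_Da_C − a_C².
∂π/∂a_C = 175 + a_D − 2a_C = 0, so a_C = 87.5 + 0.5a_D.
Likewise for Díaz: a_D = 181/3 + (1/3)a_C.
Plugging a_D into Chen's best response: a_C = 87.5 + 0.5(181/3 + (1/3)a_C) ⇒ (5/6)a_C = 353/3, so a_C = 141.2.
Then a_D = 181/3 + (1/3)·141.2 = 107.4.

141.2, 107.4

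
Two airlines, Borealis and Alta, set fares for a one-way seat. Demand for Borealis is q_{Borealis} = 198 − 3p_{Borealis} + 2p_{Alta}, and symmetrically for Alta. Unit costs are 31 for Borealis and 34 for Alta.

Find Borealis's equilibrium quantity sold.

126.9375

Borealis's profit: π = (p_{Borealis} − 31)(198 − 3p_{Borealis} + 2p_{Alta}).
∂π/∂p_{Borealis} = 291 − 6p_{Borealis} + 2p_{Alta} = 0 ⇒ p_{Borealis} = 48.5 + (1/3)p_{Alta}.
Similarly p_{Alta} = 50 + (1/3)p_{Borealis}.
Solving the two reaction functions simultaneously: (1 − (1/3)(1/3))p_{Borealis} = 48.5 + (1/3)·50, so (8/9)p_{Borealis} = 391/6 and p_{Borealis} = 73.3125.
Then p_{Alta} = 50 + (1/3)·73.3125 = 74.4375.
q_{Borealis} = 198 − 3·73.3125 + 2·74.4375 = 126.9375.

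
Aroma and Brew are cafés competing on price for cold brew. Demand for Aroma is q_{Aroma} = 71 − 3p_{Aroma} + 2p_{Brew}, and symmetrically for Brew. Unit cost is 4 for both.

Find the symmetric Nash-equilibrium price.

20.75

Aroma's profit: π = (p_{Aroma} − 4)(71 − 3p_{Aroma} + 2p_{Brew}).
∂π/∂p_{Aroma} = 83 − 6p_{Aroma} + 2p_{Brew} = 0 ⇒ p_{Aroma} = 83/6 + (1/3)p_{Brew}.
The game is symmetric, so in equilibrium p_{Brew} = p_{Aroma}: the reaction function gives (2/3)p_{Aroma} = 83/6, hence p_{Aroma} = 20.75.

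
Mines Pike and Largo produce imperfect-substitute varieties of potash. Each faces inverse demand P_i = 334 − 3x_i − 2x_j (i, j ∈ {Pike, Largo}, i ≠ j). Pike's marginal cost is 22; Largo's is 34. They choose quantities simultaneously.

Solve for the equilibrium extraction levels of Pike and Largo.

Mine Pike's profit: π = x_{Pike}(334 − 3x_{Pike} − 2x_{Largo}) − 22x_{Pike}.
∂π/∂x_{Pike} = 312 − 6x_{Pike} − 2x_{Largo} = 0 ⇒ x_{Pike} = 52 − (1/3)x_{Largo}.
Similarly x_{Largo} = 50 − (1/3)x_{Pike}.
Plugging x_{Largo} into Pike's best response: x_{Pike} = 52 − (1/3)(50 − (1/3)x_{Pike}) ⇒ (8/9)x_{Pike} = 106/3, so x_{Pike} = 39.75.
Then x_{Largo} = 50 − (1/3)·39.75 = 36.75.

39.75, 36.75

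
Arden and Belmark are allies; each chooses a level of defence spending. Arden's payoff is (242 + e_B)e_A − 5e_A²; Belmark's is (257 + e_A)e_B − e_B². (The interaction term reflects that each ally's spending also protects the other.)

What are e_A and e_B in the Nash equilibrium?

Expanding Arden's payoff: 242e_A + e_Be_A − 5e_A².
∂π/∂e_A = 242 + e_B − 10e_A = 0, so e_A = 24.2 + 0.1e_B.
Likewise for Belmark: e_B = 128.5 + 0.5e_A.
Solving the two reaction functions simultaneously: (1 − (0.1)(0.5))e_A = 24.2 + 0.1·128.5, so 0.95e_A = 37.05 and e_A = 39.
Then e_B = 128.5 + 0.5·39 = 148.

39, 148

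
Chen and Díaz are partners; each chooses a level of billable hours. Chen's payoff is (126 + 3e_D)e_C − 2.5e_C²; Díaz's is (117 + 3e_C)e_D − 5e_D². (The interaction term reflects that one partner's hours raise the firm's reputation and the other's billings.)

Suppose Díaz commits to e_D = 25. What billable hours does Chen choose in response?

Expanding Chen's payoff: 126e_C + 3e_De_C − 2.5e_C².
∂π/∂e_C = 126 + 3e_D − 5e_C = 0, so e_C = 25.2 + 0.6e_D.
At e_D = 25: e_C = 25.2 + 0.6·25 = 40.2.

40.2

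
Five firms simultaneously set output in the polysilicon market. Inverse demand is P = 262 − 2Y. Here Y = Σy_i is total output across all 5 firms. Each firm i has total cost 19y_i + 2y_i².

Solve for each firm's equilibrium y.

A representative firm's profit is π_i = y_i(262 − 2Y) − 19y_i − 2y_i², with Y = y_i + Σ_{j≠i} y_j.
First-order condition: 243 − 8y_i − 2Σ_{j≠i} y_j = 0.
With identical firms, set every y_j = y: then 243 − 8y − 8y = 0, i.e. y = 243/16 = 15.1875.

15.1875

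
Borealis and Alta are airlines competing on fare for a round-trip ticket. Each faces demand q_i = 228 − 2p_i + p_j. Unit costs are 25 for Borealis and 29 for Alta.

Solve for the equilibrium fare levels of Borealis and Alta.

93.2, 94.8

Borealis's profit: π = (p_{Borealis} − 25)(228 − 2p_{Borealis} + p_{Alta}).
∂π/∂p_{Borealis} = 278 − 4p_{Borealis} + p_{Alta} = 0 ⇒ p_{Borealis} = 69.5 + 0.25p_{Alta}.
Similarly p_{Alta} = 71.5 + 0.25p_{Borealis}.
Substituting the second reaction function into the first: p_{Borealis} = 69.5 + 0.25(71.5 + 0.25p_{Borealis}), which gives 0.9375p_{Borealis} = 87.375 ⇒ p_{Borealis} = 93.2.
Then p_{Alta} = 71.5 + 0.25·93.2 = 94.8.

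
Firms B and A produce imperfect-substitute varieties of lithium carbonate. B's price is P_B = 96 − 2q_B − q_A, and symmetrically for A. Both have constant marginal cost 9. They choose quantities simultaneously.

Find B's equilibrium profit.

Firm B's profit: π = q_B(96 − 2q_B − q_A) − 9q_B.
∂π/∂q_B = 87 − 4q_B − q_A = 0 ⇒ q_B = 21.75 − 0.25q_A.
By symmetry q_A = q_B; substituting into the reaction function, 1.25q_B = 21.75 and q_B = 17.4.
P_B = 96 − 2·17.4 − 17.4 = 43.8.
Profit = (43.8 − 9)·17.4 = 605.52.

605.52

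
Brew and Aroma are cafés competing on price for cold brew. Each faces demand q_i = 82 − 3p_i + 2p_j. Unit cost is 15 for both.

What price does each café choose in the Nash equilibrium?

Brew's profit: π = (p_{Brew} − 15)(82 − 3p_{Brew} + 2p_{Aroma}).
∂π/∂p_{Brew} = 127 − 6p_{Brew} + 2p_{Aroma} = 0 ⇒ p_{Brew} = 127/6 + (1/3)p_{Aroma}.
Setting p_{Brew} = p_{Aroma} in the reaction function: p_{Brew} = 127/6 + (1/3)p_{Brew}, so p_{Brew} = (127/6) / (2/3) = 31.75.

31.75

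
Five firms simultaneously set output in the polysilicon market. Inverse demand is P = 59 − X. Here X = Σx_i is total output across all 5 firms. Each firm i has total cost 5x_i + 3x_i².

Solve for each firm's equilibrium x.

4.5

A representative firm's profit is π_i = x_i(59 − X) − 5x_i − 3x_i², with X = x_i + Σ_{j≠i} x_j.
First-order condition: 54 − 8x_i − Σ_{j≠i} x_j = 0.
With identical firms, set every x_j = x: then 54 − 8x − 4x = 0, i.e. x = 54/12 = 4.5.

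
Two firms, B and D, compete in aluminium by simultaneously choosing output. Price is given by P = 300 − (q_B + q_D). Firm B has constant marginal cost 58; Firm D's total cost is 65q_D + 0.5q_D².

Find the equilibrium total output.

143.8

Firm B's profit: π = q_B(300 − (q_B + q_D)) − 58q_B.
∂π/∂q_B = 242 − 2q_B − q_D = 0, so q_B = 121 − 0.5q_D.
For D: ∂π/∂q_D = 235 − 3q_D − q_B = 0 ⇒ q_D = 235/3 − (1/3)q_B.
Plugging q_D into B's best response: q_B = 121 − 0.5(235/3 − (1/3)q_B) ⇒ (5/6)q_B = 491/6, so q_B = 98.2.
Then q_D = 235/3 − (1/3)·98.2 = 45.6.
Total output: 98.2 + 45.6 = 143.8.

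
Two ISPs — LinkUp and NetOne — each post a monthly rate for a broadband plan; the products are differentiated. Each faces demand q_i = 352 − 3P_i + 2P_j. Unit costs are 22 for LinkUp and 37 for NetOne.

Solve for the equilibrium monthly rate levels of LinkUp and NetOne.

LinkUp's profit: π = (P_{LinkUp} − 22)(352 − 3P_{LinkUp} + 2P_{NetOne}).
∂π/∂P_{LinkUp} = 418 − 6P_{LinkUp} + 2P_{NetOne} = 0 ⇒ P_{LinkUp} = 209/3 + (1/3)P_{NetOne}.
Similarly P_{NetOne} = 463/6 + (1/3)P_{LinkUp}.
Substituting the second reaction function into the first: P_{LinkUp} = 209/3 + (1/3)(463/6 + (1/3)P_{LinkUp}), which gives (8/9)P_{LinkUp} = 1717/18 ⇒ P_{LinkUp} = 107.3125.
Then P_{NetOne} = 463/6 + (1/3)·107.3125 = 112.9375.

107.3125, 112.9375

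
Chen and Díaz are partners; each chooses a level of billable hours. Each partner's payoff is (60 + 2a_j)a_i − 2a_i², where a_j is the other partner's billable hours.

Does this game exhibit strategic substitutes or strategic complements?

Chen's payoff is (60 + 2a_D)a_C − 2a_C².
∂π/∂a_C = 60 + 2a_D − 4a_C = 0, so a_C = 15 + 0.5a_D.
The best-response slope da_C/da_D = 0.5 > 0: the reaction function is upward-sloping, so the choices are strategic complements.

strategic complements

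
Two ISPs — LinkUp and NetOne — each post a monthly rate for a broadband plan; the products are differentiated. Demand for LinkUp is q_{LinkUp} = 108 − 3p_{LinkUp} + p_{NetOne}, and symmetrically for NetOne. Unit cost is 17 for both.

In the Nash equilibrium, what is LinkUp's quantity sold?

44.4

LinkUp's profit: π = (p_{LinkUp} − 17)(108 − 3p_{LinkUp} + p_{NetOne}).
∂π/∂p_{LinkUp} = 159 − 6p_{LinkUp} + p_{NetOne} = 0 ⇒ p_{LinkUp} = 26.5 + (1/6)p_{NetOne}.
Setting p_{LinkUp} = p_{NetOne} in the reaction function: p_{LinkUp} = 26.5 + (1/6)p_{LinkUp}, so p_{LinkUp} = 26.5 / (5/6) = 31.8.
q_{LinkUp} = 108 − 3·31.8 + 31.8 = 44.4.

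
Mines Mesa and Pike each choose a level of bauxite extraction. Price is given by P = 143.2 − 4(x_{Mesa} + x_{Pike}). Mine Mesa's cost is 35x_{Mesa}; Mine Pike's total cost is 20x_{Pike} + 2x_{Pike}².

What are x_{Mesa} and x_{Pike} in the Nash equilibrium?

10.07, 6.91

Mine Mesa's profit: π = x_{Mesa}(143.2 − 4(x_{Mesa} + x_{Pike})) − 35x_{Mesa}.
∂π/∂x_{Mesa} = 108.2 − 8x_{Mesa} − 4x_{Pike} = 0, so x_{Mesa} = 13.525 − 0.5x_{Pike}.
For Pike: ∂π/∂x_{Pike} = 123.2 − 12x_{Pike} − 4x_{Mesa} = 0 ⇒ x_{Pike} = 154/15 − (1/3)x_{Mesa}.
Plugging x_{Pike} into Mesa's best response: x_{Mesa} = 13.525 − 0.5(154/15 − (1/3)x_{Mesa}) ⇒ (5/6)x_{Mesa} = 1007/120, so x_{Mesa} = 10.07.
Then x_{Pike} = 154/15 − (1/3)·10.07 = 6.91.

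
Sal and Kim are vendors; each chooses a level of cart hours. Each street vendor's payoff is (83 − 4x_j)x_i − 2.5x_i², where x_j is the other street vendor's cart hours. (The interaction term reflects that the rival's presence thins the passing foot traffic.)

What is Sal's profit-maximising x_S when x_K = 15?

Sal's payoff is (83 − 4x_K)x_S − 2.5x_S².
∂π/∂x_S = 83 − 4x_K − 5x_S = 0, so x_S = 16.6 − 0.8x_K.
At x_K = 15: x_S = 16.6 − 0.8·15 = 4.6.

4.6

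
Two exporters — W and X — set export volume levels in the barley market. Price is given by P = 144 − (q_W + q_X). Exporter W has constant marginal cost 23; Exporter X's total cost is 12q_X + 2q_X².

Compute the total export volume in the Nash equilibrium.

67

Exporter W's profit: π = q_W(144 − (q_W + q_X)) − 23q_W.
∂π/∂q_W = 121 − 2q_W − q_X = 0, so q_W = 60.5 − 0.5q_X.
For X: ∂π/∂q_X = 132 − 6q_X − q_W = 0 ⇒ q_X = 22 − (1/6)q_W.
Plugging q_X into W's best response: q_W = 60.5 − 0.5(22 − (1/6)q_W) ⇒ (11/12)q_W = 49.5, so q_W = 54.
Then q_X = 22 − (1/6)·54 = 13.
Total export volume: 54 + 13 = 67.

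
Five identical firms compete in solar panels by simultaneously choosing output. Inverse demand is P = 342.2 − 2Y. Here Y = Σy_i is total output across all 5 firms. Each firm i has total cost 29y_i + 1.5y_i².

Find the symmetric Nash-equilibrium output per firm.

20.88

A representative firm's profit is π_i = y_i(342.2 − 2Y) − 29y_i − 1.5y_i², with Y = y_i + Σ_{j≠i} y_j.
First-order condition: 313.2 − 7y_i − 2Σ_{j≠i} y_j = 0.
In a symmetric equilibrium every firm chooses the same y, so Σ_{j≠i} y_j = 4y. The condition becomes 313.2 − 15y = 0, giving y = 313.2/15 = 20.88.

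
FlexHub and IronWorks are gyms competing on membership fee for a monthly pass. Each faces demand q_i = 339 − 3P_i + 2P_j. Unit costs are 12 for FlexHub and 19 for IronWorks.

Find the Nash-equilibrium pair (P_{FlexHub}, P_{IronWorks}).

95.0625, 97.6875

FlexHub's profit: π = (P_{FlexHub} − 12)(339 − 3P_{FlexHub} + 2P_{IronWorks}).
∂π/∂P_{FlexHub} = 375 − 6P_{FlexHub} + 2P_{IronWorks} = 0 ⇒ P_{FlexHub} = 62.5 + (1/3)P_{IronWorks}.
Similarly P_{IronWorks} = 66 + (1/3)P_{FlexHub}.
Plugging P_{IronWorks} into FlexHub's best response: P_{FlexHub} = 62.5 + (1/3)(66 + (1/3)P_{FlexHub}) ⇒ (8/9)P_{FlexHub} = 84.5, so P_{FlexHub} = 95.0625.
Then P_{IronWorks} = 66 + (1/3)·95.0625 = 97.6875.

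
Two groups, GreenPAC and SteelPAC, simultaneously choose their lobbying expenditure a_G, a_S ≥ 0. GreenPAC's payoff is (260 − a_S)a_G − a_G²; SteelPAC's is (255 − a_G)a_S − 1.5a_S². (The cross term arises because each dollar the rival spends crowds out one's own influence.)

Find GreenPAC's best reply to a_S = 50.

105

Expanding GreenPAC's payoff: 260a_G − a_Sa_G − a_G².
∂π/∂a_G = 260 − a_S − 2a_G = 0, so a_G = 130 − 0.5a_S.
At a_S = 50: a_G = 130 − 0.5·50 = 105.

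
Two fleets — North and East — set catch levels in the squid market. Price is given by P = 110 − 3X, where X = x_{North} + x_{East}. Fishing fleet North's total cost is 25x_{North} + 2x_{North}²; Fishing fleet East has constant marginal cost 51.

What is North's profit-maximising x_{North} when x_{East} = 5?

7

Fishing fleet North's profit: π = x_{North}(110 − 3(x_{North} + x_{East})) − 25x_{North} − 2x_{North}².
∂π/∂x_{North} = 85 − 10x_{North} − 3x_{East} = 0, so x_{North} = 8.5 − 0.3x_{East}.
At x_{East} = 5: x_{North} = 8.5 − 0.3·5 = 7.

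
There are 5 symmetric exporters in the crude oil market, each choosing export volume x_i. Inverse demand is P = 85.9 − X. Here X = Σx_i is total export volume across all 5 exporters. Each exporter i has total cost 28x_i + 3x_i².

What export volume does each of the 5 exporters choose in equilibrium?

A representative exporter's profit is π_i = x_i(85.9 − X) − 28x_i − 3x_i², with X = x_i + Σ_{j≠i} x_j.
First-order condition: 57.9 − 8x_i − Σ_{j≠i} x_j = 0.
With identical exporters, set every x_j = x: then 57.9 − 8x − 4x = 0, i.e. x = 57.9/12 = 4.825.

4.825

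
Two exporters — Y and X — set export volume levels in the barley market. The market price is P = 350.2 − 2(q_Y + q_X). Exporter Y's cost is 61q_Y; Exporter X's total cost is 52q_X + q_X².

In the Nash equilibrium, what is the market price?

174.88

Exporter Y's profit: π = q_Y(350.2 − 2(q_Y + q_X)) − 61q_Y.
∂π/∂q_Y = 289.2 − 4q_Y − 2q_X = 0, so q_Y = 72.3 − 0.5q_X.
For X: ∂π/∂q_X = 298.2 − 6q_X − 2q_Y = 0 ⇒ q_X = 49.7 − (1/3)q_Y.
Solving the two reaction functions simultaneously: (1 − (−0.5)(−1/3))q_Y = 72.3 − 0.5·49.7, so (5/6)q_Y = 47.45 and q_Y = 56.94.
Then q_X = 49.7 − (1/3)·56.94 = 30.72.
Equilibrium price: P = 350.2 − 2·87.66 = 174.88.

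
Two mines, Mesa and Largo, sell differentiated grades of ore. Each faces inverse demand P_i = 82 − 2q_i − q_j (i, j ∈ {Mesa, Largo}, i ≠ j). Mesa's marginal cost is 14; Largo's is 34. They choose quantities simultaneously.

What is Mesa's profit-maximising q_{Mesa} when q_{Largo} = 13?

13.75

Mine Mesa's profit: π = q_{Mesa}(82 − 2q_{Mesa} − q_{Largo}) − 14q_{Mesa}.
∂π/∂q_{Mesa} = 68 − 4q_{Mesa} − q_{Largo} = 0 ⇒ q_{Mesa} = 17 − 0.25q_{Largo}.
At q_{Largo} = 13: q_{Mesa} = 17 − 0.25·13 = 13.75.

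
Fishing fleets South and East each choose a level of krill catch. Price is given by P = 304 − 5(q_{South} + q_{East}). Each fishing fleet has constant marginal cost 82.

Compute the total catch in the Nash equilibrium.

Fishing fleet South's profit: π = q_{South}(304 − 5(q_{South} + q_{East})) − 82q_{South}.
∂π/∂q_{South} = 222 − 10q_{South} − 5q_{East} = 0, so q_{South} = 22.2 − 0.5q_{East}.
By symmetry q_{East} = q_{South}; substituting into the reaction function, 1.5q_{South} = 22.2 and q_{South} = 14.8.
Total catch: 14.8 + 14.8 = 29.6.

29.6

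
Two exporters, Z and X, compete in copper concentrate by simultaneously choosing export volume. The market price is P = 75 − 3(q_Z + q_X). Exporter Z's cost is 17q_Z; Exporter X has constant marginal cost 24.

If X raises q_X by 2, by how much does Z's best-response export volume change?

Exporter Z's profit: π = q_Z(75 − 3(q_Z + q_X)) − 17q_Z.
∂π/∂q_Z = 58 − 6q_Z − 3q_X = 0, so q_Z = 29/3 − 0.5q_X.
The reaction-function slope is −0.5, so a 2-unit rise in q_X moves q_Z by −0.5 × 2 = −1. Z's best response falls — the actions are strategic substitutes.

-1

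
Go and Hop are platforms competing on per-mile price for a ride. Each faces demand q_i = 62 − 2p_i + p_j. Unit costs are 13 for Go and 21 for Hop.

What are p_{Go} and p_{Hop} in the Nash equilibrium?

30.4, 33.6

Go's profit: π = (p_{Go} − 13)(62 − 2p_{Go} + p_{Hop}).
∂π/∂p_{Go} = 88 − 4p_{Go} + p_{Hop} = 0 ⇒ p_{Go} = 22 + 0.25p_{Hop}.
Similarly p_{Hop} = 26 + 0.25p_{Go}.
Plugging p_{Hop} into Go's best response: p_{Go} = 22 + 0.25(26 + 0.25p_{Go}) ⇒ 0.9375p_{Go} = 28.5, so p_{Go} = 30.4.
Then p_{Hop} = 26 + 0.25·30.4 = 33.6.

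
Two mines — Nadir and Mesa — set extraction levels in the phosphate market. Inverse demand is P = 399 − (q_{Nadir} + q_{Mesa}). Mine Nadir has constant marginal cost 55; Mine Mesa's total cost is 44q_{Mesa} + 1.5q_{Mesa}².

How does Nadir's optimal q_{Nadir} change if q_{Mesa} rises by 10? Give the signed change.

Mine Nadir's profit: π = q_{Nadir}(399 − (q_{Nadir} + q_{Mesa})) − 55q_{Nadir}.
∂π/∂q_{Nadir} = 344 − 2q_{Nadir} − q_{Mesa} = 0, so q_{Nadir} = 172 − 0.5q_{Mesa}.
The reaction-function slope is −0.5, so a 10-unit rise in q_{Mesa} moves q_{Nadir} by −0.5 × 10 = −5. Nadir's best response falls — the actions are strategic substitutes.

-5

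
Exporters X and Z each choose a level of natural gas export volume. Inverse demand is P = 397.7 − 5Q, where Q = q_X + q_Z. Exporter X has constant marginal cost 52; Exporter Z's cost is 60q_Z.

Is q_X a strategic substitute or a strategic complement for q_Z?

strategic substitutes

Exporter X's profit: π = q_X(397.7 − 5(q_X + q_Z)) − 52q_X.
∂π/∂q_X = 345.7 − 10q_X − 5q_Z = 0, so q_X = 34.57 − 0.5q_Z.
The best-response slope dq_X/dq_Z = −0.5 < 0: the reaction function is downward-sloping, so the choices are strategic substitutes.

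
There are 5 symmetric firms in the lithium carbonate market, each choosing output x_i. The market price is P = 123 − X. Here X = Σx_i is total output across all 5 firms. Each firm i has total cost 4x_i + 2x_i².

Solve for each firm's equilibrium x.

11.9

A representative firm's profit is π_i = x_i(123 − X) − 4x_i − 2x_i², with X = x_i + Σ_{j≠i} x_j.
First-order condition: 119 − 6x_i − Σ_{j≠i} x_j = 0.
Imposing symmetry (x_j = x for all j) turns Σ_{j≠i} x_j into 4x, so 119 = 10x and x = 11.9.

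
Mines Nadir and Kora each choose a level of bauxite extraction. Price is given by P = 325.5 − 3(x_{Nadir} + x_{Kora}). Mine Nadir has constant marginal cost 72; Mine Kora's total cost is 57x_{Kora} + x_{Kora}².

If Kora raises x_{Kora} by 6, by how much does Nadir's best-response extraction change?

-3

Mine Nadir's profit: π = x_{Nadir}(325.5 − 3(x_{Nadir} + x_{Kora})) − 72x_{Nadir}.
∂π/∂x_{Nadir} = 253.5 − 6x_{Nadir} − 3x_{Kora} = 0, so x_{Nadir} = 42.25 − 0.5x_{Kora}.
The reaction-function slope is −0.5, so a 6-unit rise in x_{Kora} moves x_{Nadir} by −0.5 × 6 = −3. Nadir's best response falls — the actions are strategic substitutes.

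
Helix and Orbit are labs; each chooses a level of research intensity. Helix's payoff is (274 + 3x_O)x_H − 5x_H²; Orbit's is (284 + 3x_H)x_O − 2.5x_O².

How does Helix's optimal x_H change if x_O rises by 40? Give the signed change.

Expanding Helix's payoff: 274x_H + 3x_Ox_H − 5x_H².
∂π/∂x_H = 274 + 3x_O − 10x_H = 0, so x_H = 27.4 + 0.3x_O.
The reaction-function slope is 0.3, so a 40-unit rise in x_O moves x_H by 0.3 × 40 = 12. Helix's best response rises — the actions are strategic complements.

12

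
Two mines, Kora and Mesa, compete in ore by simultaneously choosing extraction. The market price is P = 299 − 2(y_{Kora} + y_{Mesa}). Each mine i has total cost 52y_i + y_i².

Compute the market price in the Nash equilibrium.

175.5

Mine Kora's profit: π = y_{Kora}(299 − 2(y_{Kora} + y_{Mesa})) − 52y_{Kora} − y_{Kora}².
∂π/∂y_{Kora} = 247 − 6y_{Kora} − 2y_{Mesa} = 0, so y_{Kora} = 247/6 − (1/3)y_{Mesa}.
By symmetry y_{Mesa} = y_{Kora}; substituting into the reaction function, (4/3)y_{Kora} = 247/6 and y_{Kora} = 30.875.
Equilibrium price: P = 299 − 2·61.75 = 175.5.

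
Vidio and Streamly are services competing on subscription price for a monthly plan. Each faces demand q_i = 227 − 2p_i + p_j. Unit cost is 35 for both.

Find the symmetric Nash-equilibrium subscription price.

99

Vidio's profit: π = (p_{Vidio} − 35)(227 − 2p_{Vidio} + p_{Streamly}).
∂π/∂p_{Vidio} = 297 − 4p_{Vidio} + p_{Streamly} = 0 ⇒ p_{Vidio} = 74.25 + 0.25p_{Streamly}.
Setting p_{Vidio} = p_{Streamly} in the reaction function: p_{Vidio} = 74.25 + 0.25p_{Vidio}, so p_{Vidio} = 74.25 / 0.75 = 99.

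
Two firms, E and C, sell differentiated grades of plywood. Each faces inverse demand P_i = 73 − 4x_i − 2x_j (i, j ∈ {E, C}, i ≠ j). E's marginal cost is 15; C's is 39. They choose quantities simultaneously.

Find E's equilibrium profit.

Firm E's profit: π = x_E(73 − 4x_E − 2x_C) − 15x_E.
∂π/∂x_E = 58 − 8x_E − 2x_C = 0 ⇒ x_E = 7.25 − 0.25x_C.
Similarly x_C = 4.25 − 0.25x_E.
Substituting the second reaction function into the first: x_E = 7.25 − 0.25(4.25 − 0.25x_E), which gives 0.9375x_E = 6.1875 ⇒ x_E = 6.6.
Then x_C = 4.25 − 0.25·6.6 = 2.6.
P_E = 73 − 4·6.6 − 2·2.6 = 41.4.
Profit = (41.4 − 15)·6.6 = 174.24.

174.24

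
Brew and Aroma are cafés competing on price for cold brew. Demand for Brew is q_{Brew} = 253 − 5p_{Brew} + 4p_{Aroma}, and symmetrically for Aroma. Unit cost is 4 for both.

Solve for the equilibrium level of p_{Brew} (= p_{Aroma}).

Brew's profit: π = (p_{Brew} − 4)(253 − 5p_{Brew} + 4p_{Aroma}).
∂π/∂p_{Brew} = 273 − 10p_{Brew} + 4p_{Aroma} = 0 ⇒ p_{Brew} = 27.3 + 0.4p_{Aroma}.
By symmetry p_{Aroma} = p_{Brew}; substituting into the reaction function, 0.6p_{Brew} = 27.3 and p_{Brew} = 45.5.

45.5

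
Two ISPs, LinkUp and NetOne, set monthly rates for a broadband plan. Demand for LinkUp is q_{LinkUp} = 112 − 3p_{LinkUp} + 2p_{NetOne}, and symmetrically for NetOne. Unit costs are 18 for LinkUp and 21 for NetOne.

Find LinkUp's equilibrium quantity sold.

72.1875

LinkUp's profit: π = (p_{LinkUp} − 18)(112 − 3p_{LinkUp} + 2p_{NetOne}).
∂π/∂p_{LinkUp} = 166 − 6p_{LinkUp} + 2p_{NetOne} = 0 ⇒ p_{LinkUp} = 83/3 + (1/3)p_{NetOne}.
Similarly p_{NetOne} = 175/6 + (1/3)p_{LinkUp}.
Solving the two reaction functions simultaneously: (1 − (1/3)(1/3))p_{LinkUp} = 83/3 + (1/3)·(175/6), so (8/9)p_{LinkUp} = 673/18 and p_{LinkUp} = 42.0625.
Then p_{NetOne} = 175/6 + (1/3)·42.0625 = 43.1875.
q_{LinkUp} = 112 − 3·42.0625 + 2·43.1875 = 72.1875.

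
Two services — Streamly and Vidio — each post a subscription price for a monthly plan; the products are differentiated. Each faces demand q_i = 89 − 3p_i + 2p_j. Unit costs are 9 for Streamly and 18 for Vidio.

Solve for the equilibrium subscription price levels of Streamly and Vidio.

Streamly's profit: π = (p_{Streamly} − 9)(89 − 3p_{Streamly} + 2p_{Vidio}).
∂π/∂p_{Streamly} = 116 − 6p_{Streamly} + 2p_{Vidio} = 0 ⇒ p_{Streamly} = 58/3 + (1/3)p_{Vidio}.
Similarly p_{Vidio} = 143/6 + (1/3)p_{Streamly}.
Plugging p_{Vidio} into Streamly's best response: p_{Streamly} = 58/3 + (1/3)(143/6 + (1/3)p_{Streamly}) ⇒ (8/9)p_{Streamly} = 491/18, so p_{Streamly} = 30.6875.
Then p_{Vidio} = 143/6 + (1/3)·30.6875 = 34.0625.

30.6875, 34.0625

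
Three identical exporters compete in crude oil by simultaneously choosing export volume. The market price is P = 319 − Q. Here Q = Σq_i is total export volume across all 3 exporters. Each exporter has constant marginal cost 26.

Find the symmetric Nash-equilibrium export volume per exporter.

73.25

A representative exporter's profit is π_i = q_i(319 − Q) − 26q_i, with Q = q_i + Σ_{j≠i} q_j.
First-order condition: 293 − 2q_i − Σ_{j≠i} q_j = 0.
With identical exporters, set every q_j = q: then 293 − 2q − 2q = 0, i.e. q = 293/4 = 73.25.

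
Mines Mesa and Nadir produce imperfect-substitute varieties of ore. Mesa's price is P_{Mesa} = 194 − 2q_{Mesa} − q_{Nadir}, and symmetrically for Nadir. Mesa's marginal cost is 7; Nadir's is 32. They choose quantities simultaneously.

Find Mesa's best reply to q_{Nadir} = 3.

46

Mine Mesa's profit: π = q_{Mesa}(194 − 2q_{Mesa} − q_{Nadir}) − 7q_{Mesa}.
∂π/∂q_{Mesa} = 187 − 4q_{Mesa} − q_{Nadir} = 0 ⇒ q_{Mesa} = 46.75 − 0.25q_{Nadir}.
At q_{Nadir} = 3: q_{Mesa} = 46.75 − 0.25·3 = 46.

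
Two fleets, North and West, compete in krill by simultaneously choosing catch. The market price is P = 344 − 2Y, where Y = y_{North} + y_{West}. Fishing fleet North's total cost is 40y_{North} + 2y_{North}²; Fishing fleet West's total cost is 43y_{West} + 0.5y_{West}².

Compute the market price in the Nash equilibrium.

Fishing fleet North's profit: π = y_{North}(344 − 2(y_{North} + y_{West})) − 40y_{North} − 2y_{North}².
∂π/∂y_{North} = 304 − 8y_{North} − 2y_{West} = 0, so y_{North} = 38 − 0.25y_{West}.
For West: ∂π/∂y_{West} = 301 − 5y_{West} − 2y_{North} = 0 ⇒ y_{West} = 60.2 − 0.4y_{North}.
Substituting the second reaction function into the first: y_{North} = 38 − 0.25(60.2 − 0.4y_{North}), which gives 0.9y_{North} = 22.95 ⇒ y_{North} = 25.5.
Then y_{West} = 60.2 − 0.4·25.5 = 50.
Equilibrium price: P = 344 − 2·75.5 = 193.

193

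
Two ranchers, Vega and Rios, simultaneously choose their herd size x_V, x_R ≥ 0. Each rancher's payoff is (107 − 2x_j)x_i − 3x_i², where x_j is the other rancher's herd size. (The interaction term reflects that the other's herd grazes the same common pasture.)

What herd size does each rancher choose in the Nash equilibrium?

Vega's payoff is (107 − 2x_R)x_V − 3x_V².
∂π/∂x_V = 107 − 2x_R − 6x_V = 0, so x_V = 107/6 − (1/3)x_R.
The game is symmetric, so in equilibrium x_R = x_V: the reaction function gives (4/3)x_V = 107/6, hence x_V = 13.375.

13.375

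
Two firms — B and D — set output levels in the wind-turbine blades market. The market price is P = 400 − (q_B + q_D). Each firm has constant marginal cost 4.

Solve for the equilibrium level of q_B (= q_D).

Firm B's profit: π = q_B(400 − (q_B + q_D)) − 4q_B.
∂π/∂q_B = 396 − 2q_B − q_D = 0, so q_B = 198 − 0.5q_D.
By symmetry q_D = q_B; substituting into the reaction function, 1.5q_B = 198 and q_B = 132.

132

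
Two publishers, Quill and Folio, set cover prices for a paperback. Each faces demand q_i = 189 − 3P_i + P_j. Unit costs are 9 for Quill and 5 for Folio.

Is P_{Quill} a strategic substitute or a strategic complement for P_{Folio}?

strategic complements

Quill's profit: π = (P_{Quill} − 9)(189 − 3P_{Quill} + P_{Folio}).
∂π/∂P_{Quill} = 216 − 6P_{Quill} + P_{Folio} = 0 ⇒ P_{Quill} = 36 + (1/6)P_{Folio}.
The best-response slope dP_{Quill}/dP_{Folio} = 1/6 > 0: the reaction function is upward-sloping, so the choices are strategic complements.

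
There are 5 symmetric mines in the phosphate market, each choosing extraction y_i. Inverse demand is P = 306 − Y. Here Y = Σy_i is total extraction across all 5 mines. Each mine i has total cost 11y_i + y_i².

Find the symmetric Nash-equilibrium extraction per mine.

36.875

A representative mine's profit is π_i = y_i(306 − Y) − 11y_i − y_i², with Y = y_i + Σ_{j≠i} y_j.
First-order condition: 295 − 4y_i − Σ_{j≠i} y_j = 0.
With identical mines, set every y_j = y: then 295 − 4y − 4y = 0, i.e. y = 295/8 = 36.875.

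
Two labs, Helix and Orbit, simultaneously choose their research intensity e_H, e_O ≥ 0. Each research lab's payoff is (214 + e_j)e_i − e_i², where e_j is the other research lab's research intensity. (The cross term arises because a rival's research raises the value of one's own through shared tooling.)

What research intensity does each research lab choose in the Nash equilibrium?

214

Helix's payoff is (214 + e_O)e_H − e_H².
∂π/∂e_H = 214 + e_O − 2e_H = 0, so e_H = 107 + 0.5e_O.
The game is symmetric, so in equilibrium e_O = e_H: the reaction function gives 0.5e_H = 107, hence e_H = 214.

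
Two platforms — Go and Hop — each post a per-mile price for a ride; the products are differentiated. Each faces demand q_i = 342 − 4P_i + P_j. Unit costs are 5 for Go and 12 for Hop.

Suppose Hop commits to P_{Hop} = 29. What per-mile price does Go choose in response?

48.875

Go's profit: π = (P_{Go} − 5)(342 − 4P_{Go} + P_{Hop}).
∂π/∂P_{Go} = 362 − 8P_{Go} + P_{Hop} = 0 ⇒ P_{Go} = 45.25 + 0.125P_{Hop}.
At P_{Hop} = 29: P_{Go} = 45.25 + 0.125·29 = 48.875.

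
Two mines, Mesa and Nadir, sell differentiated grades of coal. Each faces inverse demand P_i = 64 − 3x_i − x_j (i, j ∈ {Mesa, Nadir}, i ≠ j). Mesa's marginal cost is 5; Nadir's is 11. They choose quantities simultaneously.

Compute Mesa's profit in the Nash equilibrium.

221.88

Mine Mesa's profit: π = x_{Mesa}(64 − 3x_{Mesa} − x_{Nadir}) − 5x_{Mesa}.
∂π/∂x_{Mesa} = 59 − 6x_{Mesa} − x_{Nadir} = 0 ⇒ x_{Mesa} = 59/6 − (1/6)x_{Nadir}.
Similarly x_{Nadir} = 53/6 − (1/6)x_{Mesa}.
Plugging x_{Nadir} into Mesa's best response: x_{Mesa} = 59/6 − (1/6)(53/6 − (1/6)x_{Mesa}) ⇒ (35/36)x_{Mesa} = 301/36, so x_{Mesa} = 8.6.
Then x_{Nadir} = 53/6 − (1/6)·8.6 = 7.4.
P_{Mesa} = 64 − 3·8.6 − 7.4 = 30.8.
Profit = (30.8 − 5)·8.6 = 221.88.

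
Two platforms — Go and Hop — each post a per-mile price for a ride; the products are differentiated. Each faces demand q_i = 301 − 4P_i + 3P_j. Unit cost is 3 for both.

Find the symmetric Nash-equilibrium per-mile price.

Go's profit: π = (P_{Go} − 3)(301 − 4P_{Go} + 3P_{Hop}).
∂π/∂P_{Go} = 313 − 8P_{Go} + 3P_{Hop} = 0 ⇒ P_{Go} = 39.125 + 0.375P_{Hop}.
By symmetry P_{Hop} = P_{Go}; substituting into the reaction function, 0.625P_{Go} = 39.125 and P_{Go} = 62.6.

62.6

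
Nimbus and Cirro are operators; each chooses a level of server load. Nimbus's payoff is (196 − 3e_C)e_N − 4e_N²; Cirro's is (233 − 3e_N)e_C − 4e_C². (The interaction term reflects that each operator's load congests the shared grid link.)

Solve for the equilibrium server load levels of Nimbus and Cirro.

Expanding Nimbus's payoff: 196e_N − 3e_Ce_N − 4e_N².
∂π/∂e_N = 196 − 3e_C − 8e_N = 0, so e_N = 24.5 − 0.375e_C.
Likewise for Cirro: e_C = 29.125 − 0.375e_N.
Solving the two reaction functions simultaneously: (1 − (−0.375)(−0.375))e_N = 24.5 − 0.375·29.125, so (55/64)e_N = 869/64 and e_N = 15.8.
Then e_C = 29.125 − 0.375·15.8 = 23.2.

15.8, 23.2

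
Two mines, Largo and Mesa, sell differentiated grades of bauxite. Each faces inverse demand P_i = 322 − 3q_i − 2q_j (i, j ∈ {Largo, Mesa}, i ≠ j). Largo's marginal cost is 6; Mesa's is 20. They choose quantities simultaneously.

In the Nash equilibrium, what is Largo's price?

127.125

Mine Largo's profit: π = q_{Largo}(322 − 3q_{Largo} − 2q_{Mesa}) − 6q_{Largo}.
∂π/∂q_{Largo} = 316 − 6q_{Largo} − 2q_{Mesa} = 0 ⇒ q_{Largo} = 158/3 − (1/3)q_{Mesa}.
Similarly q_{Mesa} = 151/3 − (1/3)q_{Largo}.
Plugging q_{Mesa} into Largo's best response: q_{Largo} = 158/3 − (1/3)(151/3 − (1/3)q_{Largo}) ⇒ (8/9)q_{Largo} = 323/9, so q_{Largo} = 40.375.
Then q_{Mesa} = 151/3 − (1/3)·40.375 = 36.875.
P_{Largo} = 322 − 3·40.375 − 2·36.875 = 127.125.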